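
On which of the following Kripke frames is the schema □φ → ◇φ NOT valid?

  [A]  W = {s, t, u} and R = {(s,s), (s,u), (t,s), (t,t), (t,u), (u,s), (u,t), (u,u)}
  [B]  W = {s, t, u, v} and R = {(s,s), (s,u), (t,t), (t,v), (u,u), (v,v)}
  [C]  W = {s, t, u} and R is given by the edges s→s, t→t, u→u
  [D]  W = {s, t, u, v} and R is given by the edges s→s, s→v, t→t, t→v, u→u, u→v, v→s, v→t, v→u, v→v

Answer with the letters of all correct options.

none

The schema □φ → ◇φ is axiom D; it is valid on a frame iff R is serial.
(A) R is serial (every world has an R-successor), so the schema is valid here.
(B) R is serial (every world has an R-successor), so the schema is valid here.
(C) R is serial (every world has an R-successor), so the schema is valid here.
(D) R is serial (every world has an R-successor), so the schema is valid here.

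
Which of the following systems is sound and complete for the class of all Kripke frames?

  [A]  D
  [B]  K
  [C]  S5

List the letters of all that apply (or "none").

B

(A) D is determined by the class of serial frames.
(B) K is determined by exactly this class.
(C) S5 is determined by the class of reflexive, symmetric, and transitive frames.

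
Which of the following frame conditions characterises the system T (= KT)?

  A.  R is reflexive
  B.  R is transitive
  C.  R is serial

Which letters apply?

(A) T (= KT) is sound and complete for exactly this class.
(B) this class determines K4, not T (= KT).
(C) this class determines D, not T (= KT).

A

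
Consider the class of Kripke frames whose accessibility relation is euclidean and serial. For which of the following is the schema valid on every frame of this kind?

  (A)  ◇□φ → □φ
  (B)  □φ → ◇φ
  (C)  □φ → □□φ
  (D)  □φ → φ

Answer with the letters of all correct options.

A, B

(A) ◇□φ → □φ is the dual of axiom 5; it is valid on a frame exactly when R is euclidean. Every such R is euclidean, so valid.
(B) □φ → ◇φ is axiom D, which corresponds to seriality. Every such R is serial — valid.
(C) □φ → □□φ is axiom 4; it is valid on a frame exactly when R is transitive. Such an R need not be transitive, so not valid.
(D) axiom T: valid iff R is reflexive. Such an R need not be reflexive — not valid.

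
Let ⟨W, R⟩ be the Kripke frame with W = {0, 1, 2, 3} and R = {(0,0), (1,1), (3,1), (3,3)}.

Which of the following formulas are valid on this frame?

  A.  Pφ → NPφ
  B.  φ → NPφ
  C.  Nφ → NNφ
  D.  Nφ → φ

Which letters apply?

C

R is not reflexive: not 2 R 2.
R is not symmetric: 3 R 1 but not 1 R 3.
R is transitive: R is closed under composition.
R is not euclidean: 3 R 1 and 3 R 3 but not 1 R 3.
(A) axiom 5: valid iff R is euclidean. R is not euclidean — not valid.
(B) φ → NPφ (axiom B) characterises the symmetric frames. R is not symmetric — not valid.
(C) Nφ → NNφ (axiom 4) characterises the transitive frames. R is transitive — valid.
(D) axiom T: valid iff R is reflexive. R is not reflexive — not valid.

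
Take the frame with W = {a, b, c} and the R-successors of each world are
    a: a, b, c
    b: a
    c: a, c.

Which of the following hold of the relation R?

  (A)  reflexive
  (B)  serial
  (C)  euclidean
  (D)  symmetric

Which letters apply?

B, D

(A) not reflexive: not b R b.
(B) serial: every world has an R-successor.
(C) not euclidean: a R b and a R c but not b R c.
(D) symmetric: every R-edge is matched by its reverse.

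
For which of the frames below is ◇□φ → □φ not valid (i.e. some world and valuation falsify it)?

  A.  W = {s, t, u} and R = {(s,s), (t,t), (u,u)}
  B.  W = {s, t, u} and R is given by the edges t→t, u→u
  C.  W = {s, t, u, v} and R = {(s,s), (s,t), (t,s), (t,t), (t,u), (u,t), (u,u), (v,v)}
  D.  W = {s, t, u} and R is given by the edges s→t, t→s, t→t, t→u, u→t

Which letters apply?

C, D

The schema ◇□φ → □φ is the dual of axiom 5; it is valid on a frame iff R is euclidean.
(A) R is euclidean (any two R-successors of the same world are R-related), so the schema is valid here.
(B) R is euclidean (any two R-successors of the same world are R-related), so the schema is valid here.
(C) R is not euclidean (t R s and t R u but not s R u), so the schema fails here.
(D) R is not euclidean (t R s and t R u but not s R u), so the schema fails here.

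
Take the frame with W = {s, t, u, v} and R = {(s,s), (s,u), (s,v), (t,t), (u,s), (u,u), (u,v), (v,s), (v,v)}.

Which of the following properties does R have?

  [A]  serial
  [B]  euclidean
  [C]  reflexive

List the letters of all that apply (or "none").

A, C

(A) serial: every world has an R-successor.
(B) not euclidean: s R v and s R u but not v R u.
(C) reflexive: each world relates to itself.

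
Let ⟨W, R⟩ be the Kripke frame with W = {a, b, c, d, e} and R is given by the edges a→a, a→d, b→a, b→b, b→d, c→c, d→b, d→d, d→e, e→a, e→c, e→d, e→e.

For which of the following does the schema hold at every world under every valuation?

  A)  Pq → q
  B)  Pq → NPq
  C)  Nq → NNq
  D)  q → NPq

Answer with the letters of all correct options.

R is not symmetric: a R d but not d R a.
R is not transitive: a R d and d R b but not a R b.
R is not euclidean: a R d and a R a but not d R a.
R is not a subset of the identity: a R d with a ≠ d.
(A) Pq → q is the converse of T; it holds exactly when R ⊆ identity. Here R ⊄ identity — not valid.
(B) Pq → NPq (axiom 5) characterises the euclidean frames. R is not euclidean — not valid.
(C) Nq → NNq is axiom 4, which corresponds to transitivity. R is not transitive — not valid.
(D) axiom B: valid iff R is symmetric. R is not symmetric — not valid.

none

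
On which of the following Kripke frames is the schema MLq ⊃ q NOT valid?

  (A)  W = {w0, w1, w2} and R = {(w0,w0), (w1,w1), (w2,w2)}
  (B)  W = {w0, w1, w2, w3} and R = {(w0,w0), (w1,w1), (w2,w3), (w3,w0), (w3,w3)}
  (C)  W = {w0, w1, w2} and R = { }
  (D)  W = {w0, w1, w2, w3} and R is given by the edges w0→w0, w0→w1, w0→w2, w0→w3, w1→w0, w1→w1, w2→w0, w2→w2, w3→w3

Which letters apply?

The schema MLq ⊃ q is the dual of axiom B; it is valid on a frame iff R is symmetric.
(A) R is symmetric (every R-edge is matched by its reverse), so the schema is valid here.
(B) R is not symmetric (w2 R w3 but not w3 R w2), so the schema fails here.
(C) R is symmetric (every R-edge is matched by its reverse), so the schema is valid here.
(D) R is not symmetric (w0 R w3 but not w3 R w0), so the schema fails here.

B, D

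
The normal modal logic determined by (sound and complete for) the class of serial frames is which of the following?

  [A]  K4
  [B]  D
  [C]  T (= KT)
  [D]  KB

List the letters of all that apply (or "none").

B

(A) K4 is determined by the class of transitive frames.
(B) D is determined by exactly this class.
(C) T (= KT) is determined by the class of reflexive frames.
(D) KB is determined by the class of symmetric frames.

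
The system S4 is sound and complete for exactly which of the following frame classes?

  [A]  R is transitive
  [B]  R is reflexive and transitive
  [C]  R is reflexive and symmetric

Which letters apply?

(A) this class determines K4, not S4.
(B) S4 is sound and complete for exactly this class.
(C) this class determines B (= KTB), not S4.

B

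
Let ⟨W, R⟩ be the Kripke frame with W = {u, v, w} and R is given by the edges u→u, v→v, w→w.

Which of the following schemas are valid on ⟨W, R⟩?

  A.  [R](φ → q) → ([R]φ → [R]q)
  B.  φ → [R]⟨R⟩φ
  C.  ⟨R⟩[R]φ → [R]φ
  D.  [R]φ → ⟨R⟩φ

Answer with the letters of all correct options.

A, B, C, D

R is symmetric: every R-edge is matched by its reverse.
R is euclidean: any two R-successors of the same world are R-related.
R is serial: every world has an R-successor.
(A) this is just K, valid on every normal frame.
(B) axiom B: valid iff R is symmetric. R is symmetric — valid.
(C) ⟨R⟩[R]φ → [R]φ (the dual of axiom 5) characterises the euclidean frames. R is euclidean — valid.
(D) [R]φ → ⟨R⟩φ (axiom D) characterises the serial frames. R is serial — valid.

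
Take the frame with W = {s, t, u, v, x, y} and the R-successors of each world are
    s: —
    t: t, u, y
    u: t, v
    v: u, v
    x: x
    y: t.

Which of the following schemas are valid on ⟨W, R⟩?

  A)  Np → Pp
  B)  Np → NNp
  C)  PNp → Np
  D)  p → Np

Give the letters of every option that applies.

none

R is not transitive: t R u and u R v but not t R v.
R is not euclidean: t R u and t R y but not u R y.
R is not serial: s has no R-successor.
R is not a subset of the identity: t R u with t ≠ u.
(A) axiom D: valid iff R is serial. R is not serial — not valid.
(B) Np → NNp (axiom 4) characterises the transitive frames. R is not transitive — not valid.
(C) PNp → Np (the dual of axiom 5) characterises the euclidean frames. R is not euclidean — not valid.
(D) p → Np is equivalent to ◇p→p; it holds exactly when R ⊆ identity. Here R ⊄ identity — not valid.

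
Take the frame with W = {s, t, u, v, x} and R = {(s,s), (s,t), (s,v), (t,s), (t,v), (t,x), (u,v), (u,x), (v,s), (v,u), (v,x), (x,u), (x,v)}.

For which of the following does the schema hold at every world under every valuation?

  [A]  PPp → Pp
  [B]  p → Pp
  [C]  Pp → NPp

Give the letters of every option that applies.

R is not reflexive: not t R t.
R is not transitive: s R t and t R x but not s R x.
R is not euclidean: s R v and s R t but not v R t.
(A) PPp → Pp is the dual of axiom 4, which corresponds to transitivity. R is not transitive — not valid.
(B) p → Pp (the dual of axiom T) characterises the reflexive frames. R is not reflexive — not valid.
(C) Pp → NPp is axiom 5, which corresponds to the euclidean property. R is not euclidean — not valid.

none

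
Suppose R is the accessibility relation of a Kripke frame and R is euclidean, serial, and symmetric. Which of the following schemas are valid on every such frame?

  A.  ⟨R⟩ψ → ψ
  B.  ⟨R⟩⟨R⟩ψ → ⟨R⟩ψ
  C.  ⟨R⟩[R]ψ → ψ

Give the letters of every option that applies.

B, C

Serial, symmetric and euclidean together give transitive (from symmetry + euclidean) and then reflexive; the relation is an equivalence.
(A) ⟨R⟩ψ → ψ is valid only on frames where every R-edge is a self-loop. Such an R need not be a subset of the identity — not valid.
(B) the dual of axiom 4: valid iff R is transitive. Every such R is transitive — valid.
(C) the dual of axiom B: valid iff R is symmetric. Every such R is symmetric — valid.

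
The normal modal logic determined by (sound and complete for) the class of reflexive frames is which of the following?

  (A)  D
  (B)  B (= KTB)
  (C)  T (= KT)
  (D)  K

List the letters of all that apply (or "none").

C

(A) D is determined by the class of serial frames.
(B) B (= KTB) is determined by the class of reflexive and symmetric frames.
(C) T (= KT) is determined by exactly this class.
(D) K is determined by the class of arbitrary frames.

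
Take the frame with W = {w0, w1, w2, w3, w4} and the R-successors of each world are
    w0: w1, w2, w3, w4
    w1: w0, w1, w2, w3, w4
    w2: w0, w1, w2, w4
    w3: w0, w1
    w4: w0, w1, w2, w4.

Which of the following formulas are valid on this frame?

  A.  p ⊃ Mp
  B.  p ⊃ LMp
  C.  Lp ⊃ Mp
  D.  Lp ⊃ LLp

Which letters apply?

B, C

R is not reflexive: not w0 R w0.
R is symmetric: every R-edge is matched by its reverse.
R is not transitive: w0 R w1 and w1 R w0 but not w0 R w0.
R is serial: every world has an R-successor.
(A) p ⊃ Mp is the dual of axiom T, which corresponds to reflexivity. R is not reflexive — not valid.
(B) p ⊃ LMp (axiom B) characterises the symmetric frames. R is symmetric — valid.
(C) Lp ⊃ Mp is axiom D, which corresponds to seriality. R is serial — valid.
(D) axiom 4: valid iff R is transitive. R is not transitive — not valid.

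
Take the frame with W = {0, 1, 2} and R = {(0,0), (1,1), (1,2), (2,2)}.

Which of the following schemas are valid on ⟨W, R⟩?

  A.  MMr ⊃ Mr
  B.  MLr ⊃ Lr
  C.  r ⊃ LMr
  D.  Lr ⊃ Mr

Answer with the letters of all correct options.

A, D

R is not symmetric: 1 R 2 but not 2 R 1.
R is transitive: R is closed under composition.
R is not euclidean: 1 R 2 and 1 R 1 but not 2 R 1.
R is serial: every world has an R-successor.
(A) MMr ⊃ Mr is the dual of axiom 4, which corresponds to transitivity. R is transitive — valid.
(B) MLr ⊃ Lr is the dual of axiom 5; it is valid on a frame exactly when R is euclidean. R is not euclidean, so not valid.
(C) axiom B: valid iff R is symmetric. R is not symmetric — not valid.
(D) Lr ⊃ Mr (axiom D) characterises the serial frames. R is serial — valid.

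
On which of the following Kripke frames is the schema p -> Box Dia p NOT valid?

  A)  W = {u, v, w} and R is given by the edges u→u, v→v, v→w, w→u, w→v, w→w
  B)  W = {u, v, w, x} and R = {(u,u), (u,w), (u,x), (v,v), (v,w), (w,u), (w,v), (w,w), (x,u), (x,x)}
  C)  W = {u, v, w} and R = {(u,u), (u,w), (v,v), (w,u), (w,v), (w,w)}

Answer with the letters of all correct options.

The schema p -> Box Dia p is axiom B; it is valid on a frame iff R is symmetric.
(A) R is not symmetric (w R u but not u R w), so the schema fails here.
(B) R is symmetric (every R-edge is matched by its reverse), so the schema is valid here.
(C) R is not symmetric (w R v but not v R w), so the schema fails here.

A, C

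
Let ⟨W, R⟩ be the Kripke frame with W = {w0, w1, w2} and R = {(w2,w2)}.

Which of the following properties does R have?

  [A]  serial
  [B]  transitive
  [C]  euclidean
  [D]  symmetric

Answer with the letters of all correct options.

B, C, D

(A) not serial: w0 has no R-successor.
(B) transitive: R is closed under composition.
(C) euclidean: any two R-successors of the same world are R-related.
(D) symmetric: every R-edge is matched by its reverse.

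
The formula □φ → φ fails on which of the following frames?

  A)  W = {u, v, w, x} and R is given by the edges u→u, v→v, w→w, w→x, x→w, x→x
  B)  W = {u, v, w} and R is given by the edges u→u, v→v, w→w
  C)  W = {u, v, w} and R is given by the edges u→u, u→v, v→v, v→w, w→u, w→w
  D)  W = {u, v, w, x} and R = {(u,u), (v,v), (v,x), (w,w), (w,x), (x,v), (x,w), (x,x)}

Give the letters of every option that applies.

The schema □φ → φ is axiom T; it is valid on a frame iff R is reflexive.
(A) R is reflexive (each world relates to itself), so the schema is valid here.
(B) R is reflexive (each world relates to itself), so the schema is valid here.
(C) R is reflexive (each world relates to itself), so the schema is valid here.
(D) R is reflexive (each world relates to itself), so the schema is valid here.

none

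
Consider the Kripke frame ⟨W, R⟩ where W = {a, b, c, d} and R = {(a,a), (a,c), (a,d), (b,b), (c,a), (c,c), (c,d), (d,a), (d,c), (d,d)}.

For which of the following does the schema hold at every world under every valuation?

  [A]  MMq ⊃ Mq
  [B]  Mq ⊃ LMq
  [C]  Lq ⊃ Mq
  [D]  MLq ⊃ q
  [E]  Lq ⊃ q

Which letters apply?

R is reflexive: each world relates to itself.
R is symmetric: every R-edge is matched by its reverse.
R is transitive: R is closed under composition.
R is euclidean: any two R-successors of the same world are R-related.
R is serial: every world has an R-successor.
(A) MMq ⊃ Mq is the dual of axiom 4; it is valid on a frame exactly when R is transitive. R is transitive, so valid.
(B) Mq ⊃ LMq is axiom 5; it is valid on a frame exactly when R is euclidean. R is euclidean, so valid.
(C) Lq ⊃ Mq (axiom D) characterises the serial frames. R is serial — valid.
(D) MLq ⊃ q is the dual of axiom B, which corresponds to symmetry. R is symmetric — valid.
(E) axiom T: valid iff R is reflexive. R is reflexive — valid.

A, B, C, D, E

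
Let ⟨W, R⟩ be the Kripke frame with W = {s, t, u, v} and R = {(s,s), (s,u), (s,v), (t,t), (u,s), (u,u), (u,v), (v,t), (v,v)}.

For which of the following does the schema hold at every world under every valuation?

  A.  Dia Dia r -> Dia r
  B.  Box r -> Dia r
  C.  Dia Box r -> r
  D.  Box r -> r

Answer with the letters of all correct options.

R is reflexive: each world relates to itself.
R is not symmetric: s R v but not v R s.
R is not transitive: s R v and v R t but not s R t.
R is serial: every world has an R-successor.
(A) Dia Dia r -> Dia r (the dual of axiom 4) characterises the transitive frames. R is not transitive — not valid.
(B) axiom D: valid iff R is serial. R is serial — valid.
(C) Dia Box r -> r is the dual of axiom B; it is valid on a frame exactly when R is symmetric. R is not symmetric, so not valid.
(D) Box r -> r is axiom T; it is valid on a frame exactly when R is reflexive. R is reflexive, so valid.

B, D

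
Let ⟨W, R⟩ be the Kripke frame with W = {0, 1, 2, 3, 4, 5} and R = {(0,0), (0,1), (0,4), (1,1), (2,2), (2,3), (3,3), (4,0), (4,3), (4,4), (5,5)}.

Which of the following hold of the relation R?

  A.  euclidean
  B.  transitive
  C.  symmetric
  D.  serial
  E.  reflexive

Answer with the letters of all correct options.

D, E

(A) not euclidean: 0 R 1 and 0 R 0 but not 1 R 0.
(B) not transitive: 0 R 4 and 4 R 3 but not 0 R 3.
(C) not symmetric: 0 R 1 but not 1 R 0.
(D) serial: every world has an R-successor.
(E) reflexive: each world relates to itself.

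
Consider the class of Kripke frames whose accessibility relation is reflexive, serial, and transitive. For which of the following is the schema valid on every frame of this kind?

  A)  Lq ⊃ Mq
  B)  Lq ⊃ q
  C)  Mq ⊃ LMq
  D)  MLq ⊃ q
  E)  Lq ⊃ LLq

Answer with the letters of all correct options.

(A) Lq ⊃ Mq (axiom D) characterises the serial frames. Every such R is serial — valid.
(B) Lq ⊃ q is axiom T; it is valid on a frame exactly when R is reflexive. Every such R is reflexive, so valid.
(C) Mq ⊃ LMq is axiom 5; it is valid on a frame exactly when R is euclidean. Such an R need not be euclidean, so not valid.
(D) the dual of axiom B: valid iff R is symmetric. Such an R need not be symmetric — not valid.
(E) Lq ⊃ LLq (axiom 4) characterises the transitive frames. Every such R is transitive — valid.

A, B, E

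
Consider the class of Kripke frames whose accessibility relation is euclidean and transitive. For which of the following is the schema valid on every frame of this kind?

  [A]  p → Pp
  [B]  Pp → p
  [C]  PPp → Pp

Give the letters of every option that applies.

(A) p → Pp (the dual of axiom T) characterises the reflexive frames. Such an R need not be reflexive — not valid.
(B) Pp → p is valid only on frames where every R-edge is a self-loop. Such an R need not be a subset of the identity — not valid.
(C) PPp → Pp (the dual of axiom 4) characterises the transitive frames. Every such R is transitive — valid.

C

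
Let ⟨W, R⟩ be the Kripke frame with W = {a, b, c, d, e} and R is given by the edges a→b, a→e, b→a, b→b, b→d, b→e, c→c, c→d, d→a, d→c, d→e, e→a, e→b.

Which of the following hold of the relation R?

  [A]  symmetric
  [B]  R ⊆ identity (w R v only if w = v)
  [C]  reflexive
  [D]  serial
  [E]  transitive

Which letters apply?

D

(A) not symmetric: b R d but not d R b.
(B) not ⊆ identity: a R b with a ≠ b.
(C) not reflexive: not a R a.
(D) serial: every world has an R-successor.
(E) not transitive: a R b and b R a but not a R a.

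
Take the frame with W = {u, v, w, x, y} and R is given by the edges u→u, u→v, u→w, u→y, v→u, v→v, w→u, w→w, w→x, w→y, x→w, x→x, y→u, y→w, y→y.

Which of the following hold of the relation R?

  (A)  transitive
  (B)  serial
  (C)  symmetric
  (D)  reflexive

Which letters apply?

B, C, D

(A) not transitive: u R w and w R x but not u R x.
(B) serial: every world has an R-successor.
(C) symmetric: every R-edge is matched by its reverse.
(D) reflexive: each world relates to itself.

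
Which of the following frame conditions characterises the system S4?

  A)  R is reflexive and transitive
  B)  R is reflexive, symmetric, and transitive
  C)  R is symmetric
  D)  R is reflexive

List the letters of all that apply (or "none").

(A) S4 is sound and complete for exactly this class.
(B) this class determines S5, not S4.
(C) this class determines KB, not S4.
(D) this class determines T (= KT), not S4.

A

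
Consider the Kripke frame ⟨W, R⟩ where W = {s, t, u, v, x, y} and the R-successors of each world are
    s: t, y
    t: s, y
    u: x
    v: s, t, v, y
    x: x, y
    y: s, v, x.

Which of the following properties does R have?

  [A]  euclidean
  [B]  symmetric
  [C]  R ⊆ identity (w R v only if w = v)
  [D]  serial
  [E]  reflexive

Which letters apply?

(A) not euclidean: s R y and s R t but not y R t.
(B) not symmetric: t R y but not y R t.
(C) not ⊆ identity: s R t with s ≠ t.
(D) serial: every world has an R-successor.
(E) not reflexive: not s R s.

D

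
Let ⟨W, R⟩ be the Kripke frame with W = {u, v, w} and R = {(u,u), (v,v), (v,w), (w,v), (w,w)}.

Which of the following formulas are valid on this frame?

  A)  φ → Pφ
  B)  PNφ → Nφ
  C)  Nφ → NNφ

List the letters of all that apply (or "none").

A, B, C

R is reflexive: each world relates to itself.
R is transitive: R is closed under composition.
R is euclidean: any two R-successors of the same world are R-related.
(A) φ → Pφ is the dual of axiom T; it is valid on a frame exactly when R is reflexive. R is reflexive, so valid.
(B) PNφ → Nφ is the dual of axiom 5, which corresponds to the euclidean property. R is euclidean — valid.
(C) Nφ → NNφ is axiom 4, which corresponds to transitivity. R is transitive — valid.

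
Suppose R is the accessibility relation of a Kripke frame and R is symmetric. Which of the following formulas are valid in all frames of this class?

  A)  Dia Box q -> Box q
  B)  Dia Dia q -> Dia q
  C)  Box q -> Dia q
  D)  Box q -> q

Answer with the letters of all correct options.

none

(A) Dia Box q -> Box q (the dual of axiom 5) characterises the euclidean frames. Such an R need not be euclidean — not valid.
(B) Dia Dia q -> Dia q (the dual of axiom 4) characterises the transitive frames. Such an R need not be transitive — not valid.
(C) axiom D: valid iff R is serial. Such an R need not be serial — not valid.
(D) Box q -> q is axiom T, which corresponds to reflexivity. Such an R need not be reflexive — not valid.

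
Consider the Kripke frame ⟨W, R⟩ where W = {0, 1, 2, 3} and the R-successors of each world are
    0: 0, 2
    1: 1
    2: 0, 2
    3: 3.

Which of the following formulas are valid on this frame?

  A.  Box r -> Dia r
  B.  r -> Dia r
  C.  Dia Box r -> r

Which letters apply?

A, B, C

R is reflexive: each world relates to itself.
R is symmetric: every R-edge is matched by its reverse.
R is serial: every world has an R-successor.
(A) Box r -> Dia r (axiom D) characterises the serial frames. R is serial — valid.
(B) r -> Dia r is the dual of axiom T; it is valid on a frame exactly when R is reflexive. R is reflexive, so valid.
(C) Dia Box r -> r is the dual of axiom B; it is valid on a frame exactly when R is symmetric. R is symmetric, so valid.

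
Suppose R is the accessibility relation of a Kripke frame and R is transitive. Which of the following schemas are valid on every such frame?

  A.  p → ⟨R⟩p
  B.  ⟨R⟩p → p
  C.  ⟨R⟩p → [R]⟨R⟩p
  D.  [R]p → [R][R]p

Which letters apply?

(A) the dual of axiom T: valid iff R is reflexive. Such an R need not be reflexive — not valid.
(B) ⟨R⟩p → p is the converse of T; it holds exactly when R ⊆ identity. Such an R need not be a subset of the identity — not valid.
(C) ⟨R⟩p → [R]⟨R⟩p (axiom 5) characterises the euclidean frames. Such an R need not be euclidean — not valid.
(D) [R]p → [R][R]p is axiom 4, which corresponds to transitivity. Every such R is transitive — valid.

D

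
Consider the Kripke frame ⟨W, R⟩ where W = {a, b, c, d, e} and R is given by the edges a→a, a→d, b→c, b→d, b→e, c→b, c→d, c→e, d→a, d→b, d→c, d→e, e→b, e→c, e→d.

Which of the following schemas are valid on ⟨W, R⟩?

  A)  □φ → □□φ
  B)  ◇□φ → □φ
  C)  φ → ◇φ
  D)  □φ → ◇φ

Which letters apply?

D

R is not reflexive: not b R b.
R is not transitive: a R d and d R b but not a R b.
R is not euclidean: d R a and d R b but not a R b.
R is serial: every world has an R-successor.
(A) axiom 4: valid iff R is transitive. R is not transitive — not valid.
(B) the dual of axiom 5: valid iff R is euclidean. R is not euclidean — not valid.
(C) the dual of axiom T: valid iff R is reflexive. R is not reflexive — not valid.
(D) axiom D: valid iff R is serial. R is serial — valid.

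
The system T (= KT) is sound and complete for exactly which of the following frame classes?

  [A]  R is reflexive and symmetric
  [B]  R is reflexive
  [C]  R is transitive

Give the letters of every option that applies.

B

(A) this class determines B (= KTB), not T (= KT).
(B) T (= KT) is sound and complete for exactly this class.
(C) this class determines K4, not T (= KT).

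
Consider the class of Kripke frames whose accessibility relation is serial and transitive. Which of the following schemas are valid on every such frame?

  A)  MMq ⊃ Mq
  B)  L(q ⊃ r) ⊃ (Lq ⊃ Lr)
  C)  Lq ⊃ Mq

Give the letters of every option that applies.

A, B, C

(A) the dual of axiom 4: valid iff R is transitive. Every such R is transitive — valid.
(B) this is just K, valid on every normal frame.
(C) Lq ⊃ Mq is axiom D; it is valid on a frame exactly when R is serial. Every such R is serial, so valid.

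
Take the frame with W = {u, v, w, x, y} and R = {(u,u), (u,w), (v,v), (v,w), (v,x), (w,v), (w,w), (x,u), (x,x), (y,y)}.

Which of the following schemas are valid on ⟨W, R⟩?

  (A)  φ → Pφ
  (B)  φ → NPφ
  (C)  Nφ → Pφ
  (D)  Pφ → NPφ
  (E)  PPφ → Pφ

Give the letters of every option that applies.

A, C

R is reflexive: each world relates to itself.
R is not symmetric: u R w but not w R u.
R is not transitive: u R w and w R v but not u R v.
R is not euclidean: u R w and u R u but not w R u.
R is serial: every world has an R-successor.
(A) φ → Pφ is the dual of axiom T, which corresponds to reflexivity. R is reflexive — valid.
(B) φ → NPφ (axiom B) characterises the symmetric frames. R is not symmetric — not valid.
(C) Nφ → Pφ is axiom D; it is valid on a frame exactly when R is serial. R is serial, so valid.
(D) Pφ → NPφ is axiom 5; it is valid on a frame exactly when R is euclidean. R is not euclidean, so not valid.
(E) PPφ → Pφ is the dual of axiom 4; it is valid on a frame exactly when R is transitive. R is not transitive, so not valid.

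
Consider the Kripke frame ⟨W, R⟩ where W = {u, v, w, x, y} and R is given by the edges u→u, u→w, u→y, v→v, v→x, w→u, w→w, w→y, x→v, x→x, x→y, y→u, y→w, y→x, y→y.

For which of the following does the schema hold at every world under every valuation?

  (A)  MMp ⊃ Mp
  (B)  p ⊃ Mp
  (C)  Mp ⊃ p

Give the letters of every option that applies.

R is reflexive: each world relates to itself.
R is not transitive: u R y and y R x but not u R x.
R is not a subset of the identity: u R w with u ≠ w.
(A) MMp ⊃ Mp is the dual of axiom 4; it is valid on a frame exactly when R is transitive. R is not transitive, so not valid.
(B) p ⊃ Mp (the dual of axiom T) characterises the reflexive frames. R is reflexive — valid.
(C) Mp ⊃ p is the converse of T; it holds exactly when R ⊆ identity. Here R ⊄ identity — not valid.

B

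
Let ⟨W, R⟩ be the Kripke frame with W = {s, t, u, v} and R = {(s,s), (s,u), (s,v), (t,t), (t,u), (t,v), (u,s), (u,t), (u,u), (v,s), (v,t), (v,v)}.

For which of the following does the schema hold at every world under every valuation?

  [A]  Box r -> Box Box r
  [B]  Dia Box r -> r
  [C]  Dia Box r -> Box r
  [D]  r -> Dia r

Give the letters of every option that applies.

B, D

R is reflexive: each world relates to itself.
R is symmetric: every R-edge is matched by its reverse.
R is not transitive: s R u and u R t but not s R t.
R is not euclidean: s R u and s R v but not u R v.
(A) axiom 4: valid iff R is transitive. R is not transitive — not valid.
(B) Dia Box r -> r is the dual of axiom B; it is valid on a frame exactly when R is symmetric. R is symmetric, so valid.
(C) the dual of axiom 5: valid iff R is euclidean. R is not euclidean — not valid.
(D) r -> Dia r is the dual of axiom T, which corresponds to reflexivity. R is reflexive — valid.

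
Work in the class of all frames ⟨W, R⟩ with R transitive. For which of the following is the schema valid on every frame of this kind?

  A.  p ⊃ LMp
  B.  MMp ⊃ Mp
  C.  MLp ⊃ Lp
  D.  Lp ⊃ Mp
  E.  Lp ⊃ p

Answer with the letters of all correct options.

(A) p ⊃ LMp (axiom B) characterises the symmetric frames. Such an R need not be symmetric — not valid.
(B) MMp ⊃ Mp (the dual of axiom 4) characterises the transitive frames. Every such R is transitive — valid.
(C) the dual of axiom 5: valid iff R is euclidean. Such an R need not be euclidean — not valid.
(D) axiom D: valid iff R is serial. Such an R need not be serial — not valid.
(E) Lp ⊃ p is axiom T; it is valid on a frame exactly when R is reflexive. Such an R need not be reflexive, so not valid.

B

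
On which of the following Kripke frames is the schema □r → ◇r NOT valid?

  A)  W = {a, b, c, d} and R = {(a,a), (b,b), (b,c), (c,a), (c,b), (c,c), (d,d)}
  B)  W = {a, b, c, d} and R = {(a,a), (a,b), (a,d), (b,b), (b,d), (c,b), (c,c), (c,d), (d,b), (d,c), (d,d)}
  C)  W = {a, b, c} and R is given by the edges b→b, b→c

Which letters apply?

The schema □r → ◇r is axiom D; it is valid on a frame iff R is serial.
(A) R is serial (every world has an R-successor), so the schema is valid here.
(B) R is serial (every world has an R-successor), so the schema is valid here.
(C) R is not serial (a has no R-successor), so the schema fails here.

C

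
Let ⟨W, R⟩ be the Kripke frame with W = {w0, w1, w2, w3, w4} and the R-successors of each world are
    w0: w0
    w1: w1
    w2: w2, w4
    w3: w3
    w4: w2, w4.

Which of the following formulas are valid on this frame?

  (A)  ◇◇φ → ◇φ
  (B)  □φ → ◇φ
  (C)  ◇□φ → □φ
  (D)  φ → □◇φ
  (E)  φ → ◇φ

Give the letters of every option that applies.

R is reflexive: each world relates to itself.
R is symmetric: every R-edge is matched by its reverse.
R is transitive: R is closed under composition.
R is euclidean: any two R-successors of the same world are R-related.
R is serial: every world has an R-successor.
(A) ◇◇φ → ◇φ is the dual of axiom 4, which corresponds to transitivity. R is transitive — valid.
(B) □φ → ◇φ is axiom D, which corresponds to seriality. R is serial — valid.
(C) ◇□φ → □φ is the dual of axiom 5; it is valid on a frame exactly when R is euclidean. R is euclidean, so valid.
(D) φ → □◇φ is axiom B; it is valid on a frame exactly when R is symmetric. R is symmetric, so valid.
(E) φ → ◇φ (the dual of axiom T) characterises the reflexive frames. R is reflexive — valid.

A, B, C, D, E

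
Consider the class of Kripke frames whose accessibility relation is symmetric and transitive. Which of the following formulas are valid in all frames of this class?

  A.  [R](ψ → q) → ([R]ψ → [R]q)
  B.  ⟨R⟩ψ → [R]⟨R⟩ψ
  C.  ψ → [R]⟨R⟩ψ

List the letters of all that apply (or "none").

A, B, C

A symmetric transitive relation is euclidean (uRv and uRw give vRu by symmetry, then vRw by transitivity).
(A) this is just K, valid on every normal frame.
(B) ⟨R⟩ψ → [R]⟨R⟩ψ is axiom 5, which corresponds to the euclidean property. Every such R is euclidean — valid.
(C) ψ → [R]⟨R⟩ψ is axiom B, which corresponds to symmetry. Every such R is symmetric — valid.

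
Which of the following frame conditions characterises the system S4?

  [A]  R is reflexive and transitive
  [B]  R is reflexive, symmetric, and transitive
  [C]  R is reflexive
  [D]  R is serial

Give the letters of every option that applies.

(A) S4 is sound and complete for exactly this class.
(B) this class determines S5, not S4.
(C) this class determines T (= KT), not S4.
(D) this class determines D, not S4.

A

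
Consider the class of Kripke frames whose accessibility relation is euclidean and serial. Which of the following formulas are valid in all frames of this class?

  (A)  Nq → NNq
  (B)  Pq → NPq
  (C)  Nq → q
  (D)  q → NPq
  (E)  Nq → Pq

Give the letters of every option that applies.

(A) Nq → NNq (axiom 4) characterises the transitive frames. Such an R need not be transitive — not valid.
(B) Pq → NPq (axiom 5) characterises the euclidean frames. Every such R is euclidean — valid.
(C) Nq → q is axiom T; it is valid on a frame exactly when R is reflexive. Such an R need not be reflexive, so not valid.
(D) q → NPq (axiom B) characterises the symmetric frames. Such an R need not be symmetric — not valid.
(E) Nq → Pq is axiom D, which corresponds to seriality. Every such R is serial — valid.

B, E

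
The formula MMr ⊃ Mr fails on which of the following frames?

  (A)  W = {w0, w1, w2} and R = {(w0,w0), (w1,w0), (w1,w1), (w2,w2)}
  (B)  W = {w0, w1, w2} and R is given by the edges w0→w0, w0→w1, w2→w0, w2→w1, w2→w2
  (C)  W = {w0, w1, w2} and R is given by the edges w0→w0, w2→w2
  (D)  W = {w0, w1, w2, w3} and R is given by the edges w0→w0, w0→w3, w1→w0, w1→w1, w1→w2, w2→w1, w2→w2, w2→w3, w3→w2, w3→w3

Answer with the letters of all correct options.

The schema MMr ⊃ Mr is the dual of axiom 4; it is valid on a frame iff R is transitive.
(A) R is transitive (R is closed under composition), so the schema is valid here.
(B) R is transitive (R is closed under composition), so the schema is valid here.
(C) R is transitive (R is closed under composition), so the schema is valid here.
(D) R is not transitive (w0 R w3 and w3 R w2 but not w0 R w2), so the schema fails here.

D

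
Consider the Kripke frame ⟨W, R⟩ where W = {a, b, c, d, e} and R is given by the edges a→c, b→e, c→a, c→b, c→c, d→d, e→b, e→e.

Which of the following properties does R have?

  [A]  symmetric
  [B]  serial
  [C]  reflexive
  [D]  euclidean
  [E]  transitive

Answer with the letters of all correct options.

B

(A) not symmetric: c R b but not b R c.
(B) serial: every world has an R-successor.
(C) not reflexive: not a R a.
(D) not euclidean: c R a and c R b but not a R b.
(E) not transitive: a R c and c R a but not a R a.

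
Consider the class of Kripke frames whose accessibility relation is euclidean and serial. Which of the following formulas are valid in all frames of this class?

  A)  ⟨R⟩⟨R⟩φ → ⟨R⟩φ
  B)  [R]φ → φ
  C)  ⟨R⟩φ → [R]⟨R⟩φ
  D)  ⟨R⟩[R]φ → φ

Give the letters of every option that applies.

(A) ⟨R⟩⟨R⟩φ → ⟨R⟩φ is the dual of axiom 4, which corresponds to transitivity. Such an R need not be transitive — not valid.
(B) [R]φ → φ is axiom T, which corresponds to reflexivity. Such an R need not be reflexive — not valid.
(C) ⟨R⟩φ → [R]⟨R⟩φ is axiom 5; it is valid on a frame exactly when R is euclidean. Every such R is euclidean, so valid.
(D) ⟨R⟩[R]φ → φ (the dual of axiom B) characterises the symmetric frames. Such an R need not be symmetric — not valid.

C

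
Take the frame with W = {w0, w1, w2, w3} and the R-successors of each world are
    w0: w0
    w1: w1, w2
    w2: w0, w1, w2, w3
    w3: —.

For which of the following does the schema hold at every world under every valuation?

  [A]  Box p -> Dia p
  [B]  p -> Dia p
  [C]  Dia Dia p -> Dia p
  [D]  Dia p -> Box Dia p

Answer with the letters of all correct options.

R is not reflexive: not w3 R w3.
R is not transitive: w1 R w2 and w2 R w0 but not w1 R w0.
R is not euclidean: w2 R w0 and w2 R w1 but not w0 R w1.
R is not serial: w3 has no R-successor.
(A) Box p -> Dia p is axiom D; it is valid on a frame exactly when R is serial. R is not serial, so not valid.
(B) p -> Dia p (the dual of axiom T) characterises the reflexive frames. R is not reflexive — not valid.
(C) the dual of axiom 4: valid iff R is transitive. R is not transitive — not valid.
(D) Dia p -> Box Dia p is axiom 5, which corresponds to the euclidean property. R is not euclidean — not valid.

none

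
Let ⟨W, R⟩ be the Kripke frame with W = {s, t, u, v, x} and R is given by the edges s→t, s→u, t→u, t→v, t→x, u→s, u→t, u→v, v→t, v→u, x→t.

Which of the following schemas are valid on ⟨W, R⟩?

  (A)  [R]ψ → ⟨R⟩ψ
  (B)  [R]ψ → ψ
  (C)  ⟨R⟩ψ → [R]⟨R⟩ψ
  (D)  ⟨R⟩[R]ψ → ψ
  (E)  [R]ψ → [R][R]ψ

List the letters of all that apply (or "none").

A

R is not reflexive: not s R s.
R is not symmetric: s R t but not t R s.
R is not transitive: s R t and t R v but not s R v.
R is not euclidean: t R u and t R x but not u R x.
R is serial: every world has an R-successor.
(A) [R]ψ → ⟨R⟩ψ is axiom D, which corresponds to seriality. R is serial — valid.
(B) [R]ψ → ψ (axiom T) characterises the reflexive frames. R is not reflexive — not valid.
(C) ⟨R⟩ψ → [R]⟨R⟩ψ is axiom 5; it is valid on a frame exactly when R is euclidean. R is not euclidean, so not valid.
(D) ⟨R⟩[R]ψ → ψ is the dual of axiom B, which corresponds to symmetry. R is not symmetric — not valid.
(E) [R]ψ → [R][R]ψ is axiom 4; it is valid on a frame exactly when R is transitive. R is not transitive, so not valid.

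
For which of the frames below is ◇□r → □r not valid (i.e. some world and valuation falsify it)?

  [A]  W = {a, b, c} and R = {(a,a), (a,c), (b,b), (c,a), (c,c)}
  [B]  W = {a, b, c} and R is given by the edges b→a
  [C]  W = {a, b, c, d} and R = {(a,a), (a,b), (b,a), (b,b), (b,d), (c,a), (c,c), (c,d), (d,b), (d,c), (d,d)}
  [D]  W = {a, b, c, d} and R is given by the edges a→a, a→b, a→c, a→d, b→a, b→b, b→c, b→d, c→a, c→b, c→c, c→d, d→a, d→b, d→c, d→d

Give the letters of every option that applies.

The schema ◇□r → □r is the dual of axiom 5; it is valid on a frame iff R is euclidean.
(A) R is euclidean (any two R-successors of the same world are R-related), so the schema is valid here.
(B) R is not euclidean (b R a and b R a but not a R a), so the schema fails here.
(C) R is not euclidean (b R a and b R d but not a R d), so the schema fails here.
(D) R is euclidean (any two R-successors of the same world are R-related), so the schema is valid here.

B, C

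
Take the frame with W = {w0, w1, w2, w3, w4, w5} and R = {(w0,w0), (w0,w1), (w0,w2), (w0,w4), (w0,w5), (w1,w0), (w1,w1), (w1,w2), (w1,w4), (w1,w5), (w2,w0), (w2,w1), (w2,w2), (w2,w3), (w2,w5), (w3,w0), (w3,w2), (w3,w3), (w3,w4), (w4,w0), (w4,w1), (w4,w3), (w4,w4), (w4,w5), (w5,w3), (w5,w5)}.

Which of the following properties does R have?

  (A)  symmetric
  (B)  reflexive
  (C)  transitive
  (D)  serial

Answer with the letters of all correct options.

(A) not symmetric: w0 R w5 but not w5 R w0.
(B) reflexive: each world relates to itself.
(C) not transitive: w0 R w2 and w2 R w3 but not w0 R w3.
(D) serial: every world has an R-successor.

B, D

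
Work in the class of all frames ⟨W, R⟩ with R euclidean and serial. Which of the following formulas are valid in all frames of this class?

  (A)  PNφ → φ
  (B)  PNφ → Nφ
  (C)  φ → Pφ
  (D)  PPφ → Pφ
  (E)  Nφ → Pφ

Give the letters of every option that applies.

B, E

(A) PNφ → φ (the dual of axiom B) characterises the symmetric frames. Such an R need not be symmetric — not valid.
(B) PNφ → Nφ is the dual of axiom 5, which corresponds to the euclidean property. Every such R is euclidean — valid.
(C) φ → Pφ is the dual of axiom T, which corresponds to reflexivity. Such an R need not be reflexive — not valid.
(D) the dual of axiom 4: valid iff R is transitive. Such an R need not be transitive — not valid.
(E) Nφ → Pφ is axiom D; it is valid on a frame exactly when R is serial. Every such R is serial, so valid.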